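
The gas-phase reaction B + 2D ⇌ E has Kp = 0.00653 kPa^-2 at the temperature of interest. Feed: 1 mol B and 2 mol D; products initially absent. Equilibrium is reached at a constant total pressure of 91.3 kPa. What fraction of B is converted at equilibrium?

X = 0.808

Basis: 1 mol B initially; let X = conversion of B. Extent ξ = X.
Mole table: n_B = 1 − X; n_D = 2 − 2X; n_E = X.
n_T = Σnᵢ = 3 − 2X.
With p_i = (n_i/n_T)P, Kp = p_E / (p_B p_D^2).
This yields a degree-3 equation in X; solving on (0,1), X = 0.808.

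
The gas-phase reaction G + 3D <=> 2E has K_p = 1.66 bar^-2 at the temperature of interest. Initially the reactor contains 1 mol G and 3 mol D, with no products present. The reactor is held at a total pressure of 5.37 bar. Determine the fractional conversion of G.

X = 0.684

Basis: 1 mol G initially; let X = conversion of G. Extent ξ = X.
At extent ξ: n_G = 1 − X; n_D = 3 − 3X; n_E = 2X.
n_T = Σnᵢ = 4 − 2X.
y_i = n_i/n_T, p_i = y_i·P. K_p = p_E^2 / (p_G p_D^3).
Substituting and setting equal to 1.66 bar^-2 gives a polynomial in X; the root in (0,1) is X = 0.684.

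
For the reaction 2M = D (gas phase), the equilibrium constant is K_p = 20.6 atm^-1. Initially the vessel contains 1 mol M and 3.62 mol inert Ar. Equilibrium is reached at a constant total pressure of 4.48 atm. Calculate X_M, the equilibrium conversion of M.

X = 0.860

Basis: 1 mol M initially; let X = conversion of M. Extent ξ = 0.5X.
Mole table: n_M = 1 − X; n_D = 0.5X; n_I = 3.62 (inert).
Summing: n_T = 4.62 − 0.5X.
With p_i = (n_i/n_T)P, K_p = p_D / (p_M^2).
Substituting and setting equal to 20.6 atm^-1 gives a polynomial in X; the root in (0,1) is X = 0.860.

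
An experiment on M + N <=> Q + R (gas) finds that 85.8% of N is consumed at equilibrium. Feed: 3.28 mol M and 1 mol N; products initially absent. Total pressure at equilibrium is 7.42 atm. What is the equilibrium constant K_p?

Basis: 1 mol N initially; let X = conversion of N. Extent ξ = X.
At extent ξ: n_M = 3.28 − X; n_N = 1 − X; n_Q = X; n_R = X.
Total moles n_T = 4.28 (Δν = 0, constant).
At X = 0.858: n_M = 2.42, n_N = 0.142, n_Q = 0.858, n_R = 0.858, n_T = 4.28.
p_i = (n_i/n_T)·P. K_p = p_Q p_R / (p_M p_N) = 2.14.

K_p = 2.14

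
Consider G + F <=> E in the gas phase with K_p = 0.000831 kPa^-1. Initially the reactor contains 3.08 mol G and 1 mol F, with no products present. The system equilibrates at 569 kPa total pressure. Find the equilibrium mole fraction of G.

y_G = 0.738

Basis: 1 mol F initially; let X = conversion of F. Extent ξ = X.
At extent ξ: n_G = 3.08 − X; n_F = 1 − X; n_E = X.
Summing: n_T = 4.08 − X.
With p_i = (n_i/n_T)P, K_p = p_E / (p_G p_F).
Substituting and setting equal to 0.000831 kPa^-1 gives a polynomial in X; the root in (0,1) is X = 0.259.
Then n_G = 2.82, n_T = 3.82, so y_G = 0.738.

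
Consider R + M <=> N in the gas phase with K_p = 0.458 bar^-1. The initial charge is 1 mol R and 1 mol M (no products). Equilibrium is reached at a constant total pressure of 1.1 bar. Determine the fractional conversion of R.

Let X = conversion of R (basis 1 mol R); extent of reaction ξ = X.
Moles: n_R = 1 − X; n_M = 1 − X; n_N = X.
Total moles n_T = 2 − X.
With p_i = (n_i/n_T)P, K_p = p_N / (p_R p_M).
Equating to 0.458 bar^-1 and solving on 0 < X < 1: X = 0.185.

X = 0.185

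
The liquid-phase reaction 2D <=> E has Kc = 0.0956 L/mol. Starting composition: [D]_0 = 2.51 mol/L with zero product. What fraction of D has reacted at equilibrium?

Let X = conversion of D; extent ξ = 2.51X/2 mol/L.
Concentrations: [D] = 2.51 − 2.51X; [E] = 1.25X.
Kc = [E] / ([D]^2).
Equating to 0.0956 L/mol: the physical root is X = 0.262.

X = 0.262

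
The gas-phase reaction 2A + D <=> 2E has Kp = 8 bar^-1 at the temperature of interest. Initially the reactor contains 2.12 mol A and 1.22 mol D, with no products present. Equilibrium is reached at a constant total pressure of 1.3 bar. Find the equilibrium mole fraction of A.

y_A = 0.314

Let X = conversion of A (basis 2.12 mol A); extent of reaction ξ = 1.06X.
Moles: n_A = 2.12 − 2.12X; n_D = 1.22 − 1.06X; n_E = 2.12X.
Summing: n_T = 3.34 − 1.06X.
y_i = n_i/n_T, p_i = y_i·P. Kp = p_E^2 / (p_A^2 p_D).
Equating to 8 bar^-1 and solving on 0 < X < 1: X = 0.600.
Then n_A = 0.848, n_T = 2.7, so y_A = 0.314.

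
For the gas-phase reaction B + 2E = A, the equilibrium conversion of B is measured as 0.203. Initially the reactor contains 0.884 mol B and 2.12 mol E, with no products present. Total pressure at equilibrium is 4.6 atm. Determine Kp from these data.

Kp = 0.0272 atm^-2

Basis: 0.884 mol B initially; let X = conversion of B. Extent ξ = 0.884X.
Species balance: n_B = 0.884 − 0.884X; n_E = 2.12 − 1.77X; n_A = 0.884X.
Summing: n_T = 3 − 1.77X.
At X = 0.203: n_B = 0.705, n_E = 1.76, n_A = 0.179, n_T = 2.65.
p_i = (n_i/n_T)·P. Kp = p_A / (p_B p_E^2) = 0.0272 atm^-2.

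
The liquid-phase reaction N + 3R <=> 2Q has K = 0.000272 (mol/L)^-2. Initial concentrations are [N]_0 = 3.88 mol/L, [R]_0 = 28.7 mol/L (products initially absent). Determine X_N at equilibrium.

Let X = conversion of N; extent ξ = 3.88·X mol/L.
Concentrations: [N] = 3.88 − 3.88X; [R] = 28.7 − 11.6X; [Q] = 7.76X.
K = [Q]^2 / ([N] [R]^3).
Equating to 0.000272 (mol/L)^-2: the physical root is X = 0.389.

X = 0.389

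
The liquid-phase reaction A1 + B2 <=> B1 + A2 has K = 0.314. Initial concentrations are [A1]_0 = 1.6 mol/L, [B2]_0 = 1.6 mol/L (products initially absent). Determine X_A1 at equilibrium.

X = 0.359

Let X = conversion of A1; extent ξ = 1.6·X mol/L.
Concentrations: [A1] = 1.6 − 1.6X; [B2] = 1.6 − 1.6X; [B1] = 1.6X; [A2] = 1.6X.
K = [B1] [A2] / ([A1] [B2]).
This equals 0.314 at X = 0.359 (the root in 0 < X < 1).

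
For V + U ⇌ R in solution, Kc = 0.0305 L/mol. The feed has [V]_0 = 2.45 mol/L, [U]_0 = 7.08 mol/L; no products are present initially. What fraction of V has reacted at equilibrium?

X = 0.169

Let X = conversion of V; extent ξ = 2.45·X mol/L.
Concentrations: [V] = 2.45 − 2.45X; [U] = 7.08 − 2.45X; [R] = 2.45X.
Kc = [R] / ([V] [U]).
This equals 0.0305 at X = 0.169 (the root in 0 < X < 1).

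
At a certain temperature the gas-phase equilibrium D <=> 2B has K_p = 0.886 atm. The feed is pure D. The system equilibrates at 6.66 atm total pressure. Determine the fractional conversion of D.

X = 0.179

Let X = conversion of D (basis 1 mol D); extent of reaction ξ = X.
At extent ξ: n_D = 1 − X; n_B = 2X.
n_T = Σnᵢ = 1 + X.
y_i = n_i/n_T, p_i = y_i·P. K_p = p_B^2 / (p_D).
Equating to 0.886 atm and solving on 0 < X < 1: X = 0.179.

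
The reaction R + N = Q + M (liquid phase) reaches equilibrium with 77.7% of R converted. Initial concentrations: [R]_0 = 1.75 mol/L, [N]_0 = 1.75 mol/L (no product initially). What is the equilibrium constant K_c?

K_c = 12.1

Let X = conversion of R.
Concentrations: [R] = 1.75 − 1.75X; [N] = 1.75 − 1.75X; [Q] = 1.75X; [M] = 1.75X.
At X = 0.777: [R] = 0.39, [N] = 0.39, [Q] = 1.36, [M] = 1.36.
K_c = [Q] [M] / ([R] [N]) = 12.1.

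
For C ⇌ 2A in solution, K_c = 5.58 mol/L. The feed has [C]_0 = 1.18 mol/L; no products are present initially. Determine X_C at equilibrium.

X = 0.646

Let X = conversion of C; extent ξ = 1.18·X mol/L.
Concentrations: [C] = 1.18 − 1.18X; [A] = 2.36X.
K_c = [A]^2 / ([C]).
Equating to 5.58 mol/L: the physical root is X = 0.646.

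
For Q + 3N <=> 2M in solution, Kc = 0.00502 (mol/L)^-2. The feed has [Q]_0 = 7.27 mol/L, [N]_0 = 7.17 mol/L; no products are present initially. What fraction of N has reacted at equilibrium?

X = 0.365

Let X = conversion of N; extent ξ = 7.17X/3 mol/L.
Concentrations: [Q] = 7.27 − 2.39X; [N] = 7.17 − 7.17X; [M] = 4.78X.
Kc = [M]^2 / ([Q] [N]^3).
Equating to 0.00502 (mol/L)^-2: the physical root is X = 0.365.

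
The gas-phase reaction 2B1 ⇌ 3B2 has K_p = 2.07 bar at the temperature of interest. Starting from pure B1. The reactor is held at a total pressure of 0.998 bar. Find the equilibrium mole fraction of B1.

y_B1 = 0.358

Basis: 1 mol B1 initially; let X = conversion of B1. Extent ξ = 0.5X.
Mole table: n_B1 = 1 − X; n_B2 = 1.5X.
Total moles n_T = 1 + 0.5X.
y_i = n_i/n_T, p_i = y_i·P. K_p = p_B2^3 / (p_B1^2).
This yields a degree-3 equation in X; solving on (0,1), X = 0.545.
Then n_B1 = 0.455, n_T = 1.27, so y_B1 = 0.358.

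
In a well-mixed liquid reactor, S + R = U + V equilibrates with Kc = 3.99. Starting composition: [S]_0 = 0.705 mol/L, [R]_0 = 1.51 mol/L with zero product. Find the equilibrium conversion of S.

Let X = conversion of S; extent ξ = 0.705·X mol/L.
Concentrations: [S] = 0.705 − 0.705X; [R] = 1.51 − 0.705X; [U] = 0.705X; [V] = 0.705X.
Kc = [U] [V] / ([S] [R]).
Solving Kc = 3.99 for X ∈ (0,1): X = 0.857.

X = 0.857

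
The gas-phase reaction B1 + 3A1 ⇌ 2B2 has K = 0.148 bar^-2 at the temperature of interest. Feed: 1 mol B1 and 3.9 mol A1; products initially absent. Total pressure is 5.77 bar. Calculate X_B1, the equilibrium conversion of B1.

Let X = conversion of B1 (basis 1 mol B1); extent of reaction ξ = X.
At extent ξ: n_B1 = 1 − X; n_A1 = 3.9 − 3X; n_B2 = 2X.
Total moles n_T = 4.9 − 2X.
With p_i = (n_i/n_T)P, K = p_B2^2 / (p_B1 p_A1^3).
Substituting and setting equal to 0.148 bar^-2 gives a polynomial in X; the root in (0,1) is X = 0.591.

X = 0.591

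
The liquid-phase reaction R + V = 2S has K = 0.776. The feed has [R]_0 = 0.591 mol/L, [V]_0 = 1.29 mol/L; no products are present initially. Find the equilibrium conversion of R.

Let X = conversion of R; extent ξ = 0.591·X mol/L.
Concentrations: [R] = 0.591 − 0.591X; [V] = 1.29 − 0.591X; [S] = 1.18X.
K = [S]^2 / ([R] [V]).
This equals 0.776 at X = 0.437 (the root in 0 < X < 1).

X = 0.437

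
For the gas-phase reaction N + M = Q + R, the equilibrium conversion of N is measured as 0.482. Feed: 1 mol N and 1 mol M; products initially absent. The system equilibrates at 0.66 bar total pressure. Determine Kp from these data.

Let X = conversion of N (basis 1 mol N); extent of reaction ξ = X.
Species balance: n_N = 1 − X; n_M = 1 − X; n_Q = X; n_R = X.
Since Δν = 0, n_T = 2 throughout.
At X = 0.482: n_N = 0.518, n_M = 0.518, n_Q = 0.482, n_R = 0.482, n_T = 2.
p_i = (n_i/n_T)·P. Kp = p_Q p_R / (p_N p_M) = 0.866.

Kp = 0.866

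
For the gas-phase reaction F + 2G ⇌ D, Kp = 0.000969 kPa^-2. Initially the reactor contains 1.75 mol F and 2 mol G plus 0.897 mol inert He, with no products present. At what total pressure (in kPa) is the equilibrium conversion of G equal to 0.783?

P = 205 kPa

Basis: 2 mol G initially; let X = conversion of G. Extent ξ = X.
Moles: n_F = 1.75 − X; n_G = 2 − 2X; n_D = X; n_I = 0.897 (inert).
Total moles n_T = 4.65 − 2X.
Kp = p_D / (p_F p_G^2) with p_i = (n_i/n_T)·P.
At X = 0.783: the mole-fraction product g(X) = Π y_i^ν_i = 40.81. Since Kp = g(X)·P^{-2}, P = (g/Kp)^(1/2) = (40.81/0.000969)^(1/2) = 205 kPa.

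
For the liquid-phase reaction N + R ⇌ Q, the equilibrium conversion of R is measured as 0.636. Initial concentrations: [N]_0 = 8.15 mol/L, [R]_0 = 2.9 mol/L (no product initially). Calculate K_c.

K_c = 0.277 L/mol

Let X = conversion of R.
Concentrations: [N] = 8.15 − 2.9X; [R] = 2.9 − 2.9X; [Q] = 2.9X.
At X = 0.636: [N] = 6.31, [R] = 1.06, [Q] = 1.84.
K_c = [Q] / ([N] [R]) = 0.277 L/mol.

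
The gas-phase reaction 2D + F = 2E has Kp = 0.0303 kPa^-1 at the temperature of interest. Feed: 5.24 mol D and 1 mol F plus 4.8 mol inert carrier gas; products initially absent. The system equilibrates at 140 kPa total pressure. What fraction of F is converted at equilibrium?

X = 0.689

Let X = conversion of F (basis 1 mol F); extent of reaction ξ = X.
Mole table: n_D = 5.24 − 2X; n_F = 1 − X; n_E = 2X; n_I = 4.8 (inert).
Summing: n_T = 11 − X.
Mole fractions y_i = n_i/n_T; Kp = p_E^2 / (p_D^2 p_F) with p_i = y_i·P.
This yields a degree-3 equation in X; solving on (0,1), X = 0.689.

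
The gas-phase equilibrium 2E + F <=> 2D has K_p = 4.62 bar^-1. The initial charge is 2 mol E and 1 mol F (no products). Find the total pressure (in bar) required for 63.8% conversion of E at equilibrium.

P = 4.39 bar

Let X = conversion of E (basis 2 mol E); extent of reaction ξ = X.
At extent ξ: n_E = 2 − 2X; n_F = 1 − X; n_D = 2X.
Summing: n_T = 3 − X.
K_p = p_D^2 / (p_E^2 p_F) with p_i = (n_i/n_T)·P.
At X = 0.638: the mole-fraction product g(X) = Π y_i^ν_i = 20.27. Since K_p = g(X)·P^{-1}, P = (g/K_p)^(1/1) = (20.27/4.62)^(1/1) = 4.39 bar.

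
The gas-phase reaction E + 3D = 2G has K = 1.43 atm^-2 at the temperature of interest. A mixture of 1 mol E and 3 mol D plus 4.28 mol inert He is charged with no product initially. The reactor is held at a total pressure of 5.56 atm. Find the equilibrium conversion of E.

Basis: 1 mol E initially; let X = conversion of E. Extent ξ = X.
Moles: n_E = 1 − X; n_D = 3 − 3X; n_G = 2X; n_I = 4.28 (inert).
Total moles n_T = 8.28 − 2X.
y_i = n_i/n_T, p_i = y_i·P. K = p_G^2 / (p_E p_D^3).
This yields a degree-4 equation in X; solving on (0,1), X = 0.530.

X = 0.530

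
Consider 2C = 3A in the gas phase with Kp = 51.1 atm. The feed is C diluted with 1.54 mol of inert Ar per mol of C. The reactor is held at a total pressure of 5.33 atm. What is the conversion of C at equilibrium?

Let X = conversion of C (basis 1 mol C); extent of reaction ξ = 0.5X.
Moles: n_C = 1 − X; n_A = 1.5X; n_I = 1.54 (inert).
Summing: n_T = 2.54 + 0.5X.
y_i = n_i/n_T, p_i = y_i·P. Kp = p_A^3 / (p_C^2).
Equating to 51.1 atm and solving on 0 < X < 1: X = 0.767.

X = 0.767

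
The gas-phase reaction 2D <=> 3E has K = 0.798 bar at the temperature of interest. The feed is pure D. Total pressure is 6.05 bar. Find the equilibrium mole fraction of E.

Basis: 1 mol D initially; let X = conversion of D. Extent ξ = 0.5X.
Species balance: n_D = 1 − X; n_E = 1.5X.
n_T = Σnᵢ = 1 + 0.5X.
With p_i = (n_i/n_T)P, K = p_E^3 / (p_D^2).
This yields a degree-3 equation in X; solving on (0,1), X = 0.284.
Then n_E = 0.426, n_T = 1.14, so y_E = 0.373.

y_E = 0.373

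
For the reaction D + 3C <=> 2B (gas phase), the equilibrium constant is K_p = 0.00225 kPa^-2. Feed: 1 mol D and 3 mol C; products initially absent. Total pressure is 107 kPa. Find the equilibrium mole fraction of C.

Let X = conversion of D (basis 1 mol D); extent of reaction ξ = X.
Species balance: n_D = 1 − X; n_C = 3 − 3X; n_B = 2X.
Summing: n_T = 4 − 2X.
y_i = n_i/n_T, p_i = y_i·P. K_p = p_B^2 / (p_D p_C^3).
Setting this equal to 0.00225 kPa^-2 and taking the physical root (0 < X < 1) gives X = 0.637.
Then n_C = 1.09, n_T = 2.73, so y_C = 0.399.

y_C = 0.399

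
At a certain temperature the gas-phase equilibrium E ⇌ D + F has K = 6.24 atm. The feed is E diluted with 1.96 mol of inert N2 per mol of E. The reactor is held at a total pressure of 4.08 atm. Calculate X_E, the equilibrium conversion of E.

X = 0.871

Take 1 mol E as basis and let X be its fractional conversion, so ξ = X.
Species balance: n_E = 1 − X; n_D = X; n_F = X; n_I = 1.96 (inert).
n_T = Σnᵢ = 2.96 + X.
With p_i = (n_i/n_T)P, K = p_D p_F / (p_E).
Substituting and setting equal to 6.24 atm gives a polynomial in X; the root in (0,1) is X = 0.871.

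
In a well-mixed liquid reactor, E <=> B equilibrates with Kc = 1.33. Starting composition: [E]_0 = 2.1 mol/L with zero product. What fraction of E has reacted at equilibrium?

Let X = conversion of E; extent ξ = 2.1·X mol/L.
Concentrations: [E] = 2.1 − 2.1X; [B] = 2.1X.
Kc = [B] / ([E]).
Setting equal to 1.33 and solving for X on (0,1) gives X = 0.571.

X = 0.571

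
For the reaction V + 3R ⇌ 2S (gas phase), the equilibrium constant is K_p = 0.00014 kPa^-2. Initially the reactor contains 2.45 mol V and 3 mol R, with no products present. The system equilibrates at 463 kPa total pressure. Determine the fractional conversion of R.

Basis: 3 mol R initially; let X = conversion of R. Extent ξ = X.
Species balance: n_V = 2.45 − X; n_R = 3 − 3X; n_S = 2X.
Total moles n_T = 5.45 − 2X.
With p_i = (n_i/n_T)P, K_p = p_S^2 / (p_V p_R^3).
Equating to 0.00014 kPa^-2 and solving on 0 < X < 1: X = 0.714.

X = 0.714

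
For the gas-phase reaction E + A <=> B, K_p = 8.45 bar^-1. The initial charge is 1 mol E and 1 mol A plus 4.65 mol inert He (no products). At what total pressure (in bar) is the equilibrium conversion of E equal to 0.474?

Take 1 mol E as basis and let X be its fractional conversion, so ξ = X.
Mole table: n_E = 1 − X; n_A = 1 − X; n_B = X; n_I = 4.65 (inert).
Summing: n_T = 6.65 − X.
K_p = p_B / (p_E p_A) with p_i = (n_i/n_T)·P.
At X = 0.474: the mole-fraction product g(X) = Π y_i^ν_i = 10.58. Since K_p = g(X)·P^{-1}, P = (g/K_p)^(1/1) = (10.58/8.45)^(1/1) = 1.25 bar.

P = 1.25 bar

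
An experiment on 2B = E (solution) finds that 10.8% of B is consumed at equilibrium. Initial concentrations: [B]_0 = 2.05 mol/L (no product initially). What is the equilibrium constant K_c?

K_c = 0.0331 L/mol

Let X = conversion of B.
Concentrations: [B] = 2.05 − 2.05X; [E] = 1.02X.
At X = 0.108: [B] = 1.83, [E] = 0.111.
K_c = [E] / ([B]^2) = 0.0331 L/mol.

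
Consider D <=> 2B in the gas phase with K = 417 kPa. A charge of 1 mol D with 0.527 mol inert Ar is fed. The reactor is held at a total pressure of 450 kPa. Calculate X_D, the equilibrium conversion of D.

Let X = conversion of D (basis 1 mol D); extent of reaction ξ = X.
At extent ξ: n_D = 1 − X; n_B = 2X; n_I = 0.527 (inert).
Summing: n_T = 1.53 + X.
Mole fractions y_i = n_i/n_T; K = p_B^2 / (p_D) with p_i = y_i·P.
Equating to 417 kPa and solving on 0 < X < 1: X = 0.489.

X = 0.489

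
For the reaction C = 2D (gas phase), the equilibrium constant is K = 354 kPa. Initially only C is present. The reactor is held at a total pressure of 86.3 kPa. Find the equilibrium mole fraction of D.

y_D = 0.831

Basis: 1 mol C initially; let X = conversion of C. Extent ξ = X.
Moles: n_C = 1 − X; n_D = 2X.
Total moles n_T = 1 + X.
y_i = n_i/n_T, p_i = y_i·P. K = p_D^2 / (p_C).
Equating to 354 kPa and solving on 0 < X < 1: X = 0.712.
Then n_D = 1.42, n_T = 1.71, so y_D = 0.831.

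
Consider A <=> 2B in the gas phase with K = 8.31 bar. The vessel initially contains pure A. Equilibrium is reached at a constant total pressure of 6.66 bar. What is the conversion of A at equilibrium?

Basis: 1 mol A initially; let X = conversion of A. Extent ξ = X.
At extent ξ: n_A = 1 − X; n_B = 2X.
n_T = Σnᵢ = 1 + X.
With p_i = (n_i/n_T)P, K = p_B^2 / (p_A).
Setting this equal to 8.31 bar and taking the physical root (0 < X < 1) gives X = 0.488.

X = 0.488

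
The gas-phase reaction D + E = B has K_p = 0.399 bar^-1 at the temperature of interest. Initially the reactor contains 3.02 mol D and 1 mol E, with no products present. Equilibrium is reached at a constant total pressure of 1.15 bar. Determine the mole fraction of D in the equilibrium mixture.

Take 1 mol E as basis and let X be its fractional conversion, so ξ = X.
At extent ξ: n_D = 3.02 − X; n_E = 1 − X; n_B = X.
Total moles n_T = 4.02 − X.
y_i = n_i/n_T, p_i = y_i·P. K_p = p_B / (p_D p_E).
Equating to 0.399 bar^-1 and solving on 0 < X < 1: X = 0.252.
Then n_D = 2.77, n_T = 3.77, so y_D = 0.735.

y_D = 0.735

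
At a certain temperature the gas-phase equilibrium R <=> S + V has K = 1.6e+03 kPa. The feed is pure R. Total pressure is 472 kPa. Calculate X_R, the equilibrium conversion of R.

Basis: 1 mol R initially; let X = conversion of R. Extent ξ = X.
Moles: n_R = 1 − X; n_S = X; n_V = X.
Summing: n_T = 1 + X.
Mole fractions y_i = n_i/n_T; K = p_S p_V / (p_R) with p_i = y_i·P.
This yields a degree-2 equation in X; solving on (0,1), X = 0.879.

X = 0.879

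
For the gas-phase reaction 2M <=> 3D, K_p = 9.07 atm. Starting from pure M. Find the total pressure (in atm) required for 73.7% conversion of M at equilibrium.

Take 1 mol M as basis and let X be its fractional conversion, so ξ = 0.5X.
Mole table: n_M = 1 − X; n_D = 1.5X.
n_T = Σnᵢ = 1 + 0.5X.
K_p = p_D^3 / (p_M^2) with p_i = (n_i/n_T)·P.
At X = 0.737: the mole-fraction product g(X) = Π y_i^ν_i = 14.27. Since K_p = g(X)·P^{1}, P = (K_p/g)^(1/1) = (9.07/14.27)^(1/1) = 0.635 atm.

P = 0.635 atm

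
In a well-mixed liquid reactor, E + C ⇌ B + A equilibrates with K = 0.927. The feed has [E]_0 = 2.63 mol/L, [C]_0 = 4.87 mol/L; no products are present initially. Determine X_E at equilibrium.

Let X = conversion of E; extent ξ = 2.63·X mol/L.
Concentrations: [E] = 2.63 − 2.63X; [C] = 4.87 − 2.63X; [B] = 2.63X; [A] = 2.63X.
K = [B] [A] / ([E] [C]).
Solving K = 0.927 for X ∈ (0,1): X = 0.638.

X = 0.638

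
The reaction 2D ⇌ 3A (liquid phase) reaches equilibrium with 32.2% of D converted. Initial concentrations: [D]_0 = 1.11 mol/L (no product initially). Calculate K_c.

Let X = conversion of D.
Concentrations: [D] = 1.11 − 1.11X; [A] = 1.67X.
At X = 0.322: [D] = 0.753, [A] = 0.536.
K_c = [A]^3 / ([D]^2) = 0.272 mol/L.

K_c = 0.272 mol/L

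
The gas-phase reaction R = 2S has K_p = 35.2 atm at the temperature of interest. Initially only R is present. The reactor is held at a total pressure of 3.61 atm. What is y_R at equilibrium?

y_R = 0.086

Basis: 1 mol R initially; let X = conversion of R. Extent ξ = X.
At extent ξ: n_R = 1 − X; n_S = 2X.
Summing: n_T = 1 + X.
With p_i = (n_i/n_T)P, K_p = p_S^2 / (p_R).
This yields a degree-2 equation in X; solving on (0,1), X = 0.842.
Then n_R = 0.158, n_T = 1.84, so y_R = 0.086.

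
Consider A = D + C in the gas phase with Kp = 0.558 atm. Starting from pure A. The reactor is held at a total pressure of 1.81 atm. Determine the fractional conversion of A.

X = 0.485

Basis: 1 mol A initially; let X = conversion of A. Extent ξ = X.
At extent ξ: n_A = 1 − X; n_D = X; n_C = X.
Summing: n_T = 1 + X.
y_i = n_i/n_T, p_i = y_i·P. Kp = p_D p_C / (p_A).
Substituting and setting equal to 0.558 atm gives a polynomial in X; the root in (0,1) is X = 0.485.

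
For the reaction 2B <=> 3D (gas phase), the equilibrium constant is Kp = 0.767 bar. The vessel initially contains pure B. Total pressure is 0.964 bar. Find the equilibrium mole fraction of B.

y_B = 0.453

Basis: 1 mol B initially; let X = conversion of B. Extent ξ = 0.5X.
Mole table: n_B = 1 − X; n_D = 1.5X.
Total moles n_T = 1 + 0.5X.
y_i = n_i/n_T, p_i = y_i·P. Kp = p_D^3 / (p_B^2).
Substituting and setting equal to 0.767 bar gives a polynomial in X; the root in (0,1) is X = 0.446.
Then n_B = 0.554, n_T = 1.22, so y_B = 0.453.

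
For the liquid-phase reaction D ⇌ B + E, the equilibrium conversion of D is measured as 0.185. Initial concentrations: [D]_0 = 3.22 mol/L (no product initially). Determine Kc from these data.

Kc = 0.135 mol/L

Let X = conversion of D.
Concentrations: [D] = 3.22 − 3.22X; [B] = 3.22X; [E] = 3.22X.
At X = 0.185: [D] = 2.62, [B] = 0.596, [E] = 0.596.
Kc = [B] [E] / ([D]) = 0.135 mol/L.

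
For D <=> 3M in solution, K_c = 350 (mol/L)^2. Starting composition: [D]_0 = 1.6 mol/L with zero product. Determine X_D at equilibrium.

Let X = conversion of D; extent ξ = 1.6·X mol/L.
Concentrations: [D] = 1.6 − 1.6X; [M] = 4.8X.
K_c = [M]^3 / ([D]).
This equals 350 at X = 0.870 (the root in 0 < X < 1).

X = 0.870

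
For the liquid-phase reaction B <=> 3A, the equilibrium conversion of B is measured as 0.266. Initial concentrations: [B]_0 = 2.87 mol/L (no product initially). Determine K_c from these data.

K_c = 5.7 (mol/L)^2

Let X = conversion of B.
Concentrations: [B] = 2.87 − 2.87X; [A] = 8.61X.
At X = 0.266: [B] = 2.11, [A] = 2.29.
K_c = [A]^3 / ([B]) = 5.7 (mol/L)^2.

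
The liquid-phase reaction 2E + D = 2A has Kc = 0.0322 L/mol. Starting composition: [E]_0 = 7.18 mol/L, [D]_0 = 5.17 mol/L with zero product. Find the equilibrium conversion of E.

X = 0.269

Let X = conversion of E; extent ξ = 7.18X/2 mol/L.
Concentrations: [E] = 7.18 − 7.18X; [D] = 5.17 − 3.59X; [A] = 7.18X.
Kc = [A]^2 / ([E]^2 [D]).
Setting equal to 0.0322 and solving for X on (0,1) gives X = 0.269.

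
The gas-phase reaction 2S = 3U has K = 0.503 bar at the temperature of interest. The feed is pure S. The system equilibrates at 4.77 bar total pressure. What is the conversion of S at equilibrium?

Basis: 1 mol S initially; let X = conversion of S. Extent ξ = 0.5X.
Species balance: n_S = 1 − X; n_U = 1.5X.
Total moles n_T = 1 + 0.5X.
With p_i = (n_i/n_T)P, K = p_U^3 / (p_S^2).
Substituting and setting equal to 0.503 bar gives a polynomial in X; the root in (0,1) is X = 0.267.

X = 0.267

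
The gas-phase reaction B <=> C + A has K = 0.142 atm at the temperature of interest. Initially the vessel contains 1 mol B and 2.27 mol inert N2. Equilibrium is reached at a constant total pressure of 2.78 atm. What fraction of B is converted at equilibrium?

Let X = conversion of B (basis 1 mol B); extent of reaction ξ = X.
Species balance: n_B = 1 − X; n_C = X; n_A = X; n_I = 2.27 (inert).
n_T = Σnᵢ = 3.27 + X.
y_i = n_i/n_T, p_i = y_i·P. K = p_C p_A / (p_B).
This yields a degree-2 equation in X; solving on (0,1), X = 0.347.

X = 0.347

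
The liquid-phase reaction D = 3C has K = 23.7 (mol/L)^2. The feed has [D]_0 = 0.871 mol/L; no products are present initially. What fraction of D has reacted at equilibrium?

X = 0.702

Let X = conversion of D; extent ξ = 0.871·X mol/L.
Concentrations: [D] = 0.871 − 0.871X; [C] = 2.61X.
K = [C]^3 / ([D]).
Equating to 23.7 (mol/L)^2: the physical root is X = 0.702.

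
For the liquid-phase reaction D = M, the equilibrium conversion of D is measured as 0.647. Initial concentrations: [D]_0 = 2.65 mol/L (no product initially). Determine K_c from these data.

K_c = 1.83

Let X = conversion of D.
Concentrations: [D] = 2.65 − 2.65X; [M] = 2.65X.
At X = 0.647: [D] = 0.935, [M] = 1.71.
K_c = [M] / ([D]) = 1.83.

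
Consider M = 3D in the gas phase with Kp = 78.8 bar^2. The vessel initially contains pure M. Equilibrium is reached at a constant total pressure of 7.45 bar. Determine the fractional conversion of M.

Let X = conversion of M (basis 1 mol M); extent of reaction ξ = X.
Mole table: n_M = 1 − X; n_D = 3X.
Total moles n_T = 1 + 2X.
With p_i = (n_i/n_T)P, Kp = p_D^3 / (p_M).
Equating to 78.8 bar^2 and solving on 0 < X < 1: X = 0.472.

X = 0.472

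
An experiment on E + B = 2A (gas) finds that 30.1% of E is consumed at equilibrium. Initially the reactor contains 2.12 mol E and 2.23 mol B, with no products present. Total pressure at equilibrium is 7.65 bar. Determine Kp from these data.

Basis: 2.12 mol E initially; let X = conversion of E. Extent ξ = 2.12X.
Mole table: n_E = 2.12 − 2.12X; n_B = 2.23 − 2.12X; n_A = 4.24X.
Total moles n_T = 4.35 (Δν = 0, constant).
At X = 0.301: n_E = 1.48, n_B = 1.59, n_A = 1.28, n_T = 4.35.
p_i = (n_i/n_T)·P. Kp = p_A^2 / (p_E p_B) = 0.69.

Kp = 0.69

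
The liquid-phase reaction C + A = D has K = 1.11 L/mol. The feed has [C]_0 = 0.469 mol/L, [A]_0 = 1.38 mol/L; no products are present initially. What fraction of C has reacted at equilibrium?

X = 0.554

Let X = conversion of C; extent ξ = 0.469·X mol/L.
Concentrations: [C] = 0.469 − 0.469X; [A] = 1.38 − 0.469X; [D] = 0.469X.
K = [D] / ([C] [A]).
This equals 1.11 at X = 0.554 (the root in 0 < X < 1).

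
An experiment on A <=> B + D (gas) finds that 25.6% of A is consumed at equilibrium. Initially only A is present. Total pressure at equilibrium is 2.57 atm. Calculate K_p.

Take 1 mol A as basis and let X be its fractional conversion, so ξ = X.
Moles: n_A = 1 − X; n_B = X; n_D = X.
Total moles n_T = 1 + X.
At X = 0.256: n_A = 0.744, n_B = 0.256, n_D = 0.256, n_T = 1.26.
p_i = (n_i/n_T)·P. K_p = p_B p_D / (p_A) = 0.18 atm.

K_p = 0.18 atm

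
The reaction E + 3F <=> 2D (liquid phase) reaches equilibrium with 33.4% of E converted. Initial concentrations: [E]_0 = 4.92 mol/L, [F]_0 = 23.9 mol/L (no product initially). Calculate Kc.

Kc = 0.000483 (mol/L)^-2

Let X = conversion of E.
Concentrations: [E] = 4.92 − 4.92X; [F] = 23.9 − 14.8X; [D] = 9.84X.
At X = 0.334: [E] = 3.28, [F] = 19, [D] = 3.29.
Kc = [D]^2 / ([E] [F]^3) = 0.000483 (mol/L)^-2.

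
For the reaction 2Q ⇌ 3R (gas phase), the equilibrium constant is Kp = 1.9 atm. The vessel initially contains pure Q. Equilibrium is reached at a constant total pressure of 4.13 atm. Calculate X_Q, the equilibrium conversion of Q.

X = 0.392

Let X = conversion of Q (basis 1 mol Q); extent of reaction ξ = 0.5X.
At extent ξ: n_Q = 1 − X; n_R = 1.5X.
Total moles n_T = 1 + 0.5X.
y_i = n_i/n_T, p_i = y_i·P. Kp = p_R^3 / (p_Q^2).
Equating to 1.9 atm and solving on 0 < X < 1: X = 0.392.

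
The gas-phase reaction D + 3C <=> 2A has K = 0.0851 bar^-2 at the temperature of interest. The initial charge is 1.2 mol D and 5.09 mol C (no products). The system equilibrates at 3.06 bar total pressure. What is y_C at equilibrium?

Basis: 1.2 mol D initially; let X = conversion of D. Extent ξ = 1.2X.
Moles: n_D = 1.2 − 1.2X; n_C = 5.09 − 3.6X; n_A = 2.4X.
Total moles n_T = 6.29 − 2.4X.
Mole fractions y_i = n_i/n_T; K = p_A^2 / (p_D p_C^3) with p_i = y_i·P.
This yields a degree-4 equation in X; solving on (0,1), X = 0.407.
Then n_C = 3.62, n_T = 5.31, so y_C = 0.682.

y_C = 0.682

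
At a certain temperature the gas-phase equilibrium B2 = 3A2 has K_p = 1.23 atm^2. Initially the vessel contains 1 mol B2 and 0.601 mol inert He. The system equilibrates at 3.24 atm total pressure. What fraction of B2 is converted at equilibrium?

X = 0.243

Take 1 mol B2 as basis and let X be its fractional conversion, so ξ = X.
Moles: n_B2 = 1 − X; n_A2 = 3X; n_I = 0.601 (inert).
n_T = Σnᵢ = 1.6 + 2X.
y_i = n_i/n_T, p_i = y_i·P. K_p = p_A2^3 / (p_B2).
Equating to 1.23 atm^2 and solving on 0 < X < 1: X = 0.243.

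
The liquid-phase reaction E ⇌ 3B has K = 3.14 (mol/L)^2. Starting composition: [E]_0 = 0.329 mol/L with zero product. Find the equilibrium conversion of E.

Let X = conversion of E; extent ξ = 0.329·X mol/L.
Concentrations: [E] = 0.329 − 0.329X; [B] = 0.987X.
K = [B]^3 / ([E]).
Solving K = 3.14 for X ∈ (0,1): X = 0.692.

X = 0.692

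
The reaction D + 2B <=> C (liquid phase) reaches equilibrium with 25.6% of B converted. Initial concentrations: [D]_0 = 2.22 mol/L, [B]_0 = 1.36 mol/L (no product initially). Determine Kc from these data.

Kc = 0.0831 (mol/L)^-2

Let X = conversion of B.
Concentrations: [D] = 2.22 − 0.68X; [B] = 1.36 − 1.36X; [C] = 0.68X.
At X = 0.256: [D] = 2.05, [B] = 1.01, [C] = 0.174.
Kc = [C] / ([D] [B]^2) = 0.0831 (mol/L)^-2.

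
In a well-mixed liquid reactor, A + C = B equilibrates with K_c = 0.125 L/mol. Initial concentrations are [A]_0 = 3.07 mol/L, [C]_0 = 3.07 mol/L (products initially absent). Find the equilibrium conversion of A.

X = 0.228

Let X = conversion of A; extent ξ = 3.07·X mol/L.
Concentrations: [A] = 3.07 − 3.07X; [C] = 3.07 − 3.07X; [B] = 3.07X.
K_c = [B] / ([A] [C]).
This equals 0.125 at X = 0.228 (the root in 0 < X < 1).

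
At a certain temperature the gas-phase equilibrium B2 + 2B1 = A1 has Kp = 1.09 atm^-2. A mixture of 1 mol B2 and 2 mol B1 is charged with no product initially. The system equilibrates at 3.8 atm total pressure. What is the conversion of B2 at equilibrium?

Let X = conversion of B2 (basis 1 mol B2); extent of reaction ξ = X.
Mole table: n_B2 = 1 − X; n_B1 = 2 − 2X; n_A1 = X.
Summing: n_T = 3 − 2X.
Mole fractions y_i = n_i/n_T; Kp = p_A1 / (p_B2 p_B1^2) with p_i = y_i·P.
Equating to 1.09 atm^-2 and solving on 0 < X < 1: X = 0.694.

X = 0.694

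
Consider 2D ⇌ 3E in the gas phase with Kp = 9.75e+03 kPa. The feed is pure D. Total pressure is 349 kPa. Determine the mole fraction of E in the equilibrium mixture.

y_E = 0.851

Take 1 mol D as basis and let X be its fractional conversion, so ξ = 0.5X.
Species balance: n_D = 1 − X; n_E = 1.5X.
n_T = Σnᵢ = 1 + 0.5X.
y_i = n_i/n_T, p_i = y_i·P. Kp = p_E^3 / (p_D^2).
Equating to 9.75e+03 kPa and solving on 0 < X < 1: X = 0.792.
Then n_E = 1.19, n_T = 1.4, so y_E = 0.851.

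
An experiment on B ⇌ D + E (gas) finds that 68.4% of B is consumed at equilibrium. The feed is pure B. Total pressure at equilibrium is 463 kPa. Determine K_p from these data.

Take 1 mol B as basis and let X be its fractional conversion, so ξ = X.
At extent ξ: n_B = 1 − X; n_D = X; n_E = X.
n_T = Σnᵢ = 1 + X.
At X = 0.684: n_B = 0.316, n_D = 0.684, n_E = 0.684, n_T = 1.68.
p_i = (n_i/n_T)·P. K_p = p_D p_E / (p_B) = 407 kPa.

K_p = 407 kPa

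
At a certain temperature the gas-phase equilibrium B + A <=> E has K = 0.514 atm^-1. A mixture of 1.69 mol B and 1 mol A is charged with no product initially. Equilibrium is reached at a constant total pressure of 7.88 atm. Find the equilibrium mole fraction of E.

Basis: 1 mol A initially; let X = conversion of A. Extent ξ = X.
At extent ξ: n_B = 1.69 − X; n_A = 1 − X; n_E = X.
n_T = Σnᵢ = 2.69 − X.
With p_i = (n_i/n_T)P, K = p_E / (p_B p_A).
Setting this equal to 0.514 atm^-1 and taking the physical root (0 < X < 1) gives X = 0.671.
Then n_E = 0.671, n_T = 2.02, so y_E = 0.333.

y_E = 0.333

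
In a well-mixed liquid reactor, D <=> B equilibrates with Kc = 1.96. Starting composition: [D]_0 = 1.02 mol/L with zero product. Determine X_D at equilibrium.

X = 0.662

Let X = conversion of D; extent ξ = 1.02·X mol/L.
Concentrations: [D] = 1.02 − 1.02X; [B] = 1.02X.
Kc = [B] / ([D]).
This equals 1.96 at X = 0.662 (the root in 0 < X < 1).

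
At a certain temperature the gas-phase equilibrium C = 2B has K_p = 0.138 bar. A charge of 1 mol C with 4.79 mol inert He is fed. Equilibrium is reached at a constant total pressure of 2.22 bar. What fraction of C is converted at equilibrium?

Take 1 mol C as basis and let X be its fractional conversion, so ξ = X.
Species balance: n_C = 1 − X; n_B = 2X; n_I = 4.79 (inert).
n_T = Σnᵢ = 5.79 + X.
y_i = n_i/n_T, p_i = y_i·P. K_p = p_B^2 / (p_C).
Equating to 0.138 bar and solving on 0 < X < 1: X = 0.263.

X = 0.263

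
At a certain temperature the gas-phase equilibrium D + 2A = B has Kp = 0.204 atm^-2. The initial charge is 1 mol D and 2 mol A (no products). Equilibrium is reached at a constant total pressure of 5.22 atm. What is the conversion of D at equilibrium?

Basis: 1 mol D initially; let X = conversion of D. Extent ξ = X.
Moles: n_D = 1 − X; n_A = 2 − 2X; n_B = X.
n_T = Σnᵢ = 3 − 2X.
Mole fractions y_i = n_i/n_T; Kp = p_B / (p_D p_A^2) with p_i = y_i·P.
This yields a degree-3 equation in X; solving on (0,1), X = 0.553.

X = 0.553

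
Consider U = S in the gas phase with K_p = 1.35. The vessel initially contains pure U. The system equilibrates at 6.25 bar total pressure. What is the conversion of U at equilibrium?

Basis: 1 mol U initially; let X = conversion of U. Extent ξ = X.
Mole table: n_U = 1 − X; n_S = X.
n_T stays at 1 (no change in mole number).
y_i = n_i/n_T, p_i = y_i·P. K_p = p_S / (p_U).
Substituting and setting equal to 1.35 gives a polynomial in X; the root in (0,1) is X = 0.574.

X = 0.574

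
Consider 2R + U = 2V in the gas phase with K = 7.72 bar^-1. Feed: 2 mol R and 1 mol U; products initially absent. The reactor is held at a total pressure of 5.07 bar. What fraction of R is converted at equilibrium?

Let X = conversion of R (basis 2 mol R); extent of reaction ξ = X.
Moles: n_R = 2 − 2X; n_U = 1 − X; n_V = 2X.
n_T = Σnᵢ = 3 − X.
Mole fractions y_i = n_i/n_T; K = p_V^2 / (p_R^2 p_U) with p_i = y_i·P.
Equating to 7.72 bar^-1 and solving on 0 < X < 1: X = 0.695.

X = 0.695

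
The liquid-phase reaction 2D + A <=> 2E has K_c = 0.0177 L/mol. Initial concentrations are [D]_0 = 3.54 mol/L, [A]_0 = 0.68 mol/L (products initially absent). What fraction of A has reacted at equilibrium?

X = 0.229

Let X = conversion of A; extent ξ = 0.68·X mol/L.
Concentrations: [D] = 3.54 − 1.36X; [A] = 0.68 − 0.68X; [E] = 1.36X.
K_c = [E]^2 / ([D]^2 [A]).
Setting equal to 0.0177 and solving for X on (0,1) gives X = 0.229.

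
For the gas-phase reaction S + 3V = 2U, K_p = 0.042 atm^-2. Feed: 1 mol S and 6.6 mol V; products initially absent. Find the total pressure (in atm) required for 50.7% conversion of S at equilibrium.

Let X = conversion of S (basis 1 mol S); extent of reaction ξ = X.
Moles: n_S = 1 − X; n_V = 6.6 − 3X; n_U = 2X.
n_T = Σnᵢ = 7.6 − 2X.
K_p = p_U^2 / (p_S p_V^3) with p_i = (n_i/n_T)·P.
At X = 0.507: the mole-fraction product g(X) = Π y_i^ν_i = 0.6905. Since K_p = g(X)·P^{-2}, P = (g/K_p)^(1/2) = (0.6905/0.042)^(1/2) = 4.05 atm.

P = 4.05 atm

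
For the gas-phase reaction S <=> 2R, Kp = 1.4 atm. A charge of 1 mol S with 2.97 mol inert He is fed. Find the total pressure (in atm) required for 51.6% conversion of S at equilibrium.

P = 2.85 atm

Take 1 mol S as basis and let X be its fractional conversion, so ξ = X.
At extent ξ: n_S = 1 − X; n_R = 2X; n_I = 2.97 (inert).
Summing: n_T = 3.97 + X.
Kp = p_R^2 / (p_S) with p_i = (n_i/n_T)·P.
At X = 0.516: the mole-fraction product g(X) = Π y_i^ν_i = 0.4905. Since Kp = g(X)·P^{1}, P = (Kp/g)^(1/1) = (1.4/0.4905)^(1/1) = 2.85 atm.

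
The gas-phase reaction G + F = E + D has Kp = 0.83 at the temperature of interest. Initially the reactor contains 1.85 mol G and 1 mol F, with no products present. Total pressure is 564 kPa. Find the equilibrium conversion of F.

X = 0.621

Take 1 mol F as basis and let X be its fractional conversion, so ξ = X.
Mole table: n_G = 1.85 − X; n_F = 1 − X; n_E = X; n_D = X.
Since Δν = 0, n_T = 2.85 throughout.
y_i = n_i/n_T, p_i = y_i·P. Kp = p_E p_D / (p_G p_F).
Equating to 0.83 and solving on 0 < X < 1: X = 0.621.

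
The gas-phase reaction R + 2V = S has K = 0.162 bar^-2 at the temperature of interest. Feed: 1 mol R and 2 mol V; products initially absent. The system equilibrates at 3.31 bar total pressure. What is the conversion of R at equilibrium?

X = 0.359

Take 1 mol R as basis and let X be its fractional conversion, so ξ = X.
Moles: n_R = 1 − X; n_V = 2 − 2X; n_S = X.
n_T = Σnᵢ = 3 − 2X.
With p_i = (n_i/n_T)P, K = p_S / (p_R p_V^2).
Equating to 0.162 bar^-2 and solving on 0 < X < 1: X = 0.359.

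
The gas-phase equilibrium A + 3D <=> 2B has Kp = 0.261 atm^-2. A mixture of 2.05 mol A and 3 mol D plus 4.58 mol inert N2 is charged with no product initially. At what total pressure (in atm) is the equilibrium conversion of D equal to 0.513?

P = 7.89 atm

Let X = conversion of D (basis 3 mol D); extent of reaction ξ = X.
At extent ξ: n_A = 2.05 − X; n_D = 3 − 3X; n_B = 2X; n_I = 4.58 (inert).
n_T = Σnᵢ = 9.63 − 2X.
Kp = p_B^2 / (p_A p_D^3) with p_i = (n_i/n_T)·P.
At X = 0.513: the mole-fraction product g(X) = Π y_i^ν_i = 16.26. Since Kp = g(X)·P^{-2}, P = (g/Kp)^(1/2) = (16.26/0.261)^(1/2) = 7.89 atm.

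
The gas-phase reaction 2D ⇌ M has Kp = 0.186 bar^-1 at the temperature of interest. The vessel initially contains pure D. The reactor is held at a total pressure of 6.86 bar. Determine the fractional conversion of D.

X = 0.595

Basis: 1 mol D initially; let X = conversion of D. Extent ξ = 0.5X.
At extent ξ: n_D = 1 − X; n_M = 0.5X.
n_T = Σnᵢ = 1 − 0.5X.
Mole fractions y_i = n_i/n_T; Kp = p_M / (p_D^2) with p_i = y_i·P.
This yields a degree-2 equation in X; solving on (0,1), X = 0.595.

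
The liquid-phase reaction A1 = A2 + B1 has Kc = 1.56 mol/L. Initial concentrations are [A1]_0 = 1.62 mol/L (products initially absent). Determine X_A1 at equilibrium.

Let X = conversion of A1; extent ξ = 1.62·X mol/L.
Concentrations: [A1] = 1.62 − 1.62X; [A2] = 1.62X; [B1] = 1.62X.
Kc = [A2] [B1] / ([A1]).
Solving Kc = 1.56 for X ∈ (0,1): X = 0.612.

X = 0.612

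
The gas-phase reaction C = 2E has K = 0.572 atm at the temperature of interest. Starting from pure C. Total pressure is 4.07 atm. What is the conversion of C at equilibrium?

Basis: 1 mol C initially; let X = conversion of C. Extent ξ = X.
At extent ξ: n_C = 1 − X; n_E = 2X.
Summing: n_T = 1 + X.
Mole fractions y_i = n_i/n_T; K = p_E^2 / (p_C) with p_i = y_i·P.
Equating to 0.572 atm and solving on 0 < X < 1: X = 0.184.

X = 0.184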